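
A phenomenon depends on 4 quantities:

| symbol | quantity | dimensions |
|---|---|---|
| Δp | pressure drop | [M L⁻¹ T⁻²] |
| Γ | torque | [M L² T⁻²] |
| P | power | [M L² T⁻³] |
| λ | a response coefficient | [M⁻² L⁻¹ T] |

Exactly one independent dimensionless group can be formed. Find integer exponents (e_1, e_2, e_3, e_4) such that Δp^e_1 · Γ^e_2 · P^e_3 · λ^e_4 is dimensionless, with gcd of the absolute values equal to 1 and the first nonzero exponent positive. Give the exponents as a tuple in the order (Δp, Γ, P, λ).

(1, 4, -3, 1)

M: e_1·(1) + e_2·(1) + e_3·(1) + e_4·(-2) = 0
L: e_1·(-1) + e_2·(2) + e_3·(2) + e_4·(-1) = 0
T: e_1·(-2) + e_2·(-2) + e_3·(-3) + e_4·(1) = 0
Solving this homogeneous linear system for the smallest-integer solution (first nonzero entry positive) gives (1, 4, -3, 1).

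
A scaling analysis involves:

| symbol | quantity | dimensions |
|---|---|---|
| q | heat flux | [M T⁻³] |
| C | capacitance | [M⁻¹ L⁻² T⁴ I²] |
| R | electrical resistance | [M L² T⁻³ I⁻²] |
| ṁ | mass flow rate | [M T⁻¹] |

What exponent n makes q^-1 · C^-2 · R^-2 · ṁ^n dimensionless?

1

Balance the M exponent: (1)·n from ṁ, plus −(1) − 2·(-1) − 2·(1) = -1 from the rest, must sum to zero.
n − 1 = 0, so n = 1.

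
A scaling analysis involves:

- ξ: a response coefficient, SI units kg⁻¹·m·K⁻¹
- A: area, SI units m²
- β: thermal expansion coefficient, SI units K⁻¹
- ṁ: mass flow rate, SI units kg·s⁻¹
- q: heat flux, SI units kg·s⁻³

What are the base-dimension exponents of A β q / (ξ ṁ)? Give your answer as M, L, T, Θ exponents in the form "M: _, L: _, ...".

M: 1, L: 1, T: -2, Θ: 0

Collect each base-dimension exponent across the product:
  M: −(-1) + (0) + (0) − (1) + (1) = 1
  L: −(1) + (2) + (0) − (0) + (0) = 1
  T: −(0) + (0) + (0) − (-1) + (-3) = -2
  Θ: −(-1) + (0) + (-1) − (0) + (0) = 0
So the dimensions are [M L T⁻²].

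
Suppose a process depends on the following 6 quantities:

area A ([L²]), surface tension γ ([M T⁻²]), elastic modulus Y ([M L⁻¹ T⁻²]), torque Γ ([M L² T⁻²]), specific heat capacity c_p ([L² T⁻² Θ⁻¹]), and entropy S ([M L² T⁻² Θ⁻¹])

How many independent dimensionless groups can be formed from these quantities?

There are 6 variables and 4 base dimensions (M, L, T, Θ).
The dimension matrix has rank 4.
Independent dimensionless groups: 6 − 4 = 2.

2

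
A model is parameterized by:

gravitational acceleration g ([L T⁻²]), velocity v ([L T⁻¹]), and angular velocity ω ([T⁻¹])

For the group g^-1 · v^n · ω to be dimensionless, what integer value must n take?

1

Balance the L exponent: (1)·n from v, plus −(1) + (0) = -1 from the rest, must sum to zero.
n − 1 = 0, so n = 1.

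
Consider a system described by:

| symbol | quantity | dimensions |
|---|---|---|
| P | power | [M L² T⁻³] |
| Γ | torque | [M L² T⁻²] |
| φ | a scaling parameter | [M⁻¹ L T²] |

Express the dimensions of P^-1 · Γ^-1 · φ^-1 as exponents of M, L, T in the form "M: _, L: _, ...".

Collect each base-dimension exponent across the product:
  M: −(1) − (1) − (-1) = -1
  L: −(2) − (2) − (1) = -5
  T: −(-3) − (-2) − (2) = 3
So the dimensions are [M⁻¹ L⁻⁵ T³].

M: -1, L: -5, T: 3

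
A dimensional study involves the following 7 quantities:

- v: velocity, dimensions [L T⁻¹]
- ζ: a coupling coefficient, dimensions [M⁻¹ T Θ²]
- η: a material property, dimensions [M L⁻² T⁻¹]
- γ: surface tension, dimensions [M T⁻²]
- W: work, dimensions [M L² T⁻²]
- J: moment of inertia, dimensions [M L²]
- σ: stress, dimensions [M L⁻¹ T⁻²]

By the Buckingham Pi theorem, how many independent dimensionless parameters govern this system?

There are 7 variables and 4 base dimensions (M, L, T, Θ).
The dimension matrix has rank 4.
Independent dimensionless groups: 7 − 4 = 3.

3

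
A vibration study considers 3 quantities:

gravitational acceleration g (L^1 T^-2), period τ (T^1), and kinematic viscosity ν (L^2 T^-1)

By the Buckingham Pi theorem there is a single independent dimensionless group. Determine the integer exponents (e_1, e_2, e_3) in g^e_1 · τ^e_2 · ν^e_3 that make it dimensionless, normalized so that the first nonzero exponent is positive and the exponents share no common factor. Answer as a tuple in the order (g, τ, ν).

L: e_1·(1) + e_2·(0) + e_3·(2) = 0
T: e_1·(-2) + e_2·(1) + e_3·(-1) = 0
Solving this homogeneous linear system for the smallest-integer solution (first nonzero entry positive) gives (2, 3, -1).

(2, 3, -1)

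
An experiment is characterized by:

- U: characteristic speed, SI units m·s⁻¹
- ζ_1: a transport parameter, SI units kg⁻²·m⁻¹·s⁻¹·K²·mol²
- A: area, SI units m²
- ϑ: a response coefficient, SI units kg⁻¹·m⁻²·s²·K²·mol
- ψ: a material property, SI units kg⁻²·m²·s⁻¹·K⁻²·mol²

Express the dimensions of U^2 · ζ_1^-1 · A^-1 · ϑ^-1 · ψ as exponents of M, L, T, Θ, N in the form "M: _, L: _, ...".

M: 1, L: 5, T: -4, Θ: -6, N: -1

Collect each base-dimension exponent across the product:
  M: 2·(0) − (-2) − (0) − (-1) + (-2) = 1
  L: 2·(1) − (-1) − (2) − (-2) + (2) = 5
  T: 2·(-1) − (-1) − (0) − (2) + (-1) = -4
  Θ: 2·(0) − (2) − (0) − (2) + (-2) = -6
  N: 2·(0) − (2) − (0) − (1) + (2) = -1
So the dimensions are [M L⁵ T⁻⁴ Θ⁻⁶ N⁻¹].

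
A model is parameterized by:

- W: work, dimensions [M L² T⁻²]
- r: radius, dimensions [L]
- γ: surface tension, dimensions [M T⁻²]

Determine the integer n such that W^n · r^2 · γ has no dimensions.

-1

Balance the M exponent: (1)·n from W, plus 2·(0) + (1) = 1 from the rest, must sum to zero.
n + 1 = 0, so n = -1.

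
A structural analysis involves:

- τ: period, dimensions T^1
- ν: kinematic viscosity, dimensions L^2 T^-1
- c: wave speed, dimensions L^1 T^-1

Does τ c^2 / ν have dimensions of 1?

yes

Sum the exponent of each base dimension across the product:
  M: [τ]_M − [ν]_M + 2·[c]_M = (0) − (0) + 2·(0) = 0
  L: [τ]_L − [ν]_L + 2·[c]_L = (0) − (2) + 2·(1) = 0
  T: [τ]_T − [ν]_T + 2·[c]_T = (1) − (-1) + 2·(-1) = 0
All base exponents vanish — dimensionless.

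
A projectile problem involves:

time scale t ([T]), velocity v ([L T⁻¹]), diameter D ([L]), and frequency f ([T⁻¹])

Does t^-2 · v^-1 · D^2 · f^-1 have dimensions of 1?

no

Sum the exponent of each base dimension across the product:
  L: −2·[t]_L − [v]_L + 2·[D]_L − [f]_L = −2·(0) − (1) + 2·(1) − (0) = 1
  T: −2·[t]_T − [v]_T + 2·[D]_T − [f]_T = −2·(1) − (-1) + 2·(0) − (-1) = 0
Net dimensions [L] ≠ [1] — not dimensionless.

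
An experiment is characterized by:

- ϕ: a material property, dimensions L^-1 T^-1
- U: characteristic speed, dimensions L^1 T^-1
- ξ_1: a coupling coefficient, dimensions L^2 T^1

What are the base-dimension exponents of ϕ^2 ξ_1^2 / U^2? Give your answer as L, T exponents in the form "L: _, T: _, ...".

Collect each base-dimension exponent across the product:
  L: 2·(-1) − 2·(1) + 2·(2) = 0
  T: 2·(-1) − 2·(-1) + 2·(1) = 2
So the dimensions are [T²].

L: 0, T: 2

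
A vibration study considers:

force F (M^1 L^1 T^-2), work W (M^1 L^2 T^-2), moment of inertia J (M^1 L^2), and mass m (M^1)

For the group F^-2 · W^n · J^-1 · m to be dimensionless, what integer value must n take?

Balance the M exponent: (1)·n from W, plus −2·(1) − (1) + (1) = -2 from the rest, must sum to zero.
n − 2 = 0, so n = 2.

2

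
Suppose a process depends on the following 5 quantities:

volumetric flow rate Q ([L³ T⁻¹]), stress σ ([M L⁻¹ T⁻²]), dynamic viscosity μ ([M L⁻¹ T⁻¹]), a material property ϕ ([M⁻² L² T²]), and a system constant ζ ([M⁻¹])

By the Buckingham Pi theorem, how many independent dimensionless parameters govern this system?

2

There are 5 variables and 3 base dimensions (M, L, T).
The dimension matrix has rank 3.
Independent dimensionless groups: 5 − 3 = 2.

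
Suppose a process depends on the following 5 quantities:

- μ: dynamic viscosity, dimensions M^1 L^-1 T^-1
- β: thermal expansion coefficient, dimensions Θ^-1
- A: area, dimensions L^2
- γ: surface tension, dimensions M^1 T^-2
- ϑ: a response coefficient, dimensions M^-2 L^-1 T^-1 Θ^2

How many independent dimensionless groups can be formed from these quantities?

1

There are 5 variables and 4 base dimensions (M, L, T, Θ).
The dimension matrix has rank 4.
Independent dimensionless groups: 5 − 4 = 1.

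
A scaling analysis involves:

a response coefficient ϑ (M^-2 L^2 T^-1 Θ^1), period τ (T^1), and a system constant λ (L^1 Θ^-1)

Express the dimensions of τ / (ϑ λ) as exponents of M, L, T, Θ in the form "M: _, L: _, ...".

Collect each base-dimension exponent across the product:
  M: −(-2) + (0) − (0) = 2
  L: −(2) + (0) − (1) = -3
  T: −(-1) + (1) − (0) = 2
  Θ: −(1) + (0) − (-1) = 0
So the dimensions are [M² L⁻³ T²].

M: 2, L: -3, T: 2, Θ: 0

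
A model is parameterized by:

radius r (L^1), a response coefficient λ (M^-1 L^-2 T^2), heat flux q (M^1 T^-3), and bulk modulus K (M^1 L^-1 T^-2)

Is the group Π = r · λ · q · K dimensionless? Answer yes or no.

Sum the exponent of each base dimension across the product:
  M: [r]_M + [λ]_M + [q]_M + [K]_M = (0) + (-1) + (1) + (1) = 1
  L: [r]_L + [λ]_L + [q]_L + [K]_L = (1) + (-2) + (0) + (-1) = -2
  T: [r]_T + [λ]_T + [q]_T + [K]_T = (0) + (2) + (-3) + (-2) = -3
Net dimensions [M L⁻² T⁻³] ≠ [1] — not dimensionless.

no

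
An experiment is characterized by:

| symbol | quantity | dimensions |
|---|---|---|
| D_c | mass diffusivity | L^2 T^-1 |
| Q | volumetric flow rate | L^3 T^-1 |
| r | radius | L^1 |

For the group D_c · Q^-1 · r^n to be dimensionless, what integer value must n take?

Balance the L exponent: (1)·n from r, plus (2) − (3) = -1 from the rest, must sum to zero.
n − 1 = 0, so n = 1.

1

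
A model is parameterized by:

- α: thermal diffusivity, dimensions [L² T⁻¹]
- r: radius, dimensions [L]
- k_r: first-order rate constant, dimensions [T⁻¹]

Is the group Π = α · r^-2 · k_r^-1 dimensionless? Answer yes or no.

Sum the exponent of each base dimension across the product:
  L: [α]_L − 2·[r]_L − [k_r]_L = (2) − 2·(1) − (0) = 0
  T: [α]_T − 2·[r]_T − [k_r]_T = (-1) − 2·(0) − (-1) = 0
All base exponents vanish — dimensionless.

yes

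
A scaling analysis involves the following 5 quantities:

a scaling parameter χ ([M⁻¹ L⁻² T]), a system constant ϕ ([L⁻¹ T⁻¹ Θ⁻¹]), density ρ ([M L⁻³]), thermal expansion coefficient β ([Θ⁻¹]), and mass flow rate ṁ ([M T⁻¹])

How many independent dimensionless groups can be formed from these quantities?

1

There are 5 variables and 4 base dimensions (M, L, T, Θ).
The dimension matrix has rank 4.
Independent dimensionless groups: 5 − 4 = 1.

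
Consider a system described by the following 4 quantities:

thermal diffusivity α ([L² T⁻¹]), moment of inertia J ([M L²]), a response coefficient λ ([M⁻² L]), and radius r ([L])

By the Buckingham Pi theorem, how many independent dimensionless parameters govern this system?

There are 4 variables and 3 base dimensions (M, L, T).
The dimension matrix has rank 3.
Independent dimensionless groups: 4 − 3 = 1.

1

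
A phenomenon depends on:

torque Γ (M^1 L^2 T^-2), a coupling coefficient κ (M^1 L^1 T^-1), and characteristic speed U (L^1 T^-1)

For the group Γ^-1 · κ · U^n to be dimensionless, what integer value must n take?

1

Balance the L exponent: (1)·n from U, plus −(2) + (1) = -1 from the rest, must sum to zero.
n − 1 = 0, so n = 1.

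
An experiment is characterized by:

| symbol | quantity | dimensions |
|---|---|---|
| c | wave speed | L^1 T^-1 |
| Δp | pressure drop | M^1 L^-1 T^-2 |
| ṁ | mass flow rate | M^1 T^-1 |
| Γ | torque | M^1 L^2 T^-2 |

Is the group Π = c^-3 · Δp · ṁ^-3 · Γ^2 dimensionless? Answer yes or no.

Sum the exponent of each base dimension across the product:
  M: −3·[c]_M + [Δp]_M − 3·[ṁ]_M + 2·[Γ]_M = −3·(0) + (1) − 3·(1) + 2·(1) = 0
  L: −3·[c]_L + [Δp]_L − 3·[ṁ]_L + 2·[Γ]_L = −3·(1) + (-1) − 3·(0) + 2·(2) = 0
  T: −3·[c]_T + [Δp]_T − 3·[ṁ]_T + 2·[Γ]_T = −3·(-1) + (-2) − 3·(-1) + 2·(-2) = 0
  Θ: −3·[c]_Θ + [Δp]_Θ − 3·[ṁ]_Θ + 2·[Γ]_Θ = −3·(0) + (0) − 3·(0) + 2·(0) = 0
All base exponents vanish — dimensionless.

yes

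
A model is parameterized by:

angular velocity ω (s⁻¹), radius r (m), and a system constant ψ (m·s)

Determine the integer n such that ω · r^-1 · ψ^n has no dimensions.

Balance the L exponent: (1)·n from ψ, plus (0) − (1) = -1 from the rest, must sum to zero.
n − 1 = 0, so n = 1.

1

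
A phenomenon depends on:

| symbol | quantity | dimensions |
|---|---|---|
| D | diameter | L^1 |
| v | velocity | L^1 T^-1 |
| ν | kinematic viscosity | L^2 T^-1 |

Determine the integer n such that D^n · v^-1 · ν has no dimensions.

Balance the L exponent: (1)·n from D, plus −(1) + (2) = 1 from the rest, must sum to zero.
n + 1 = 0, so n = -1.

-1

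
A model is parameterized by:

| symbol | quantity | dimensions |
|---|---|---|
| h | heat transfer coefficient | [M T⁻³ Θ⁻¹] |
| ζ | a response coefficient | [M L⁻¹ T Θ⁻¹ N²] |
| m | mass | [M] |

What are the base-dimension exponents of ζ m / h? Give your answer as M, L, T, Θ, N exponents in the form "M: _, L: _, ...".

Collect each base-dimension exponent across the product:
  M: −(1) + (1) + (1) = 1
  L: −(0) + (-1) + (0) = -1
  T: −(-3) + (1) + (0) = 4
  Θ: −(-1) + (-1) + (0) = 0
  N: −(0) + (2) + (0) = 2
So the dimensions are [M L⁻¹ T⁴ N²].

M: 1, L: -1, T: 4, Θ: 0, N: 2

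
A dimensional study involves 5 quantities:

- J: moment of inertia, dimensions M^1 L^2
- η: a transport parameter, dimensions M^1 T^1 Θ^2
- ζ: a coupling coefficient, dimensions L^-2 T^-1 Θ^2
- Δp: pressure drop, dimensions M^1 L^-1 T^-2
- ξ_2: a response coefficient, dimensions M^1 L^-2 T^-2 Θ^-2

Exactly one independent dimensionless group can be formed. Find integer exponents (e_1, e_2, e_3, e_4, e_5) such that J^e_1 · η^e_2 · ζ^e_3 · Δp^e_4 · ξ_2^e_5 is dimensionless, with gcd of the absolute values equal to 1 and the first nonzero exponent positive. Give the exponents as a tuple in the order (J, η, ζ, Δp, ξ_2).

(3, -1, 3, -4, 2)

M: e_1·(1) + e_2·(1) + e_3·(0) + e_4·(1) + e_5·(1) = 0
L: e_1·(2) + e_2·(0) + e_3·(-2) + e_4·(-1) + e_5·(-2) = 0
T: e_1·(0) + e_2·(1) + e_3·(-1) + e_4·(-2) + e_5·(-2) = 0
Θ: e_1·(0) + e_2·(2) + e_3·(2) + e_4·(0) + e_5·(-2) = 0
Solving this homogeneous linear system for the smallest-integer solution (first nonzero entry positive) gives (3, -1, 3, -4, 2).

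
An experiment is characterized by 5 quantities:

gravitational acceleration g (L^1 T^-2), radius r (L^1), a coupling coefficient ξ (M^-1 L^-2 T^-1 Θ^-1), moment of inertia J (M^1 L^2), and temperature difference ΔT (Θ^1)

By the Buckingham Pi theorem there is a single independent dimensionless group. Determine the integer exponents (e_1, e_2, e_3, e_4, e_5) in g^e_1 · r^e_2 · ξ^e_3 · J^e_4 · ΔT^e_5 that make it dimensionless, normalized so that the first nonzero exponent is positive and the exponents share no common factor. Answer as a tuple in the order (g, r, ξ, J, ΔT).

(1, -1, -2, -2, -2)

M: e_1·(0) + e_2·(0) + e_3·(-1) + e_4·(1) + e_5·(0) = 0
L: e_1·(1) + e_2·(1) + e_3·(-2) + e_4·(2) + e_5·(0) = 0
T: e_1·(-2) + e_2·(0) + e_3·(-1) + e_4·(0) + e_5·(0) = 0
Θ: e_1·(0) + e_2·(0) + e_3·(-1) + e_4·(0) + e_5·(1) = 0
Solving this homogeneous linear system for the smallest-integer solution (first nonzero entry positive) gives (1, -1, -2, -2, -2).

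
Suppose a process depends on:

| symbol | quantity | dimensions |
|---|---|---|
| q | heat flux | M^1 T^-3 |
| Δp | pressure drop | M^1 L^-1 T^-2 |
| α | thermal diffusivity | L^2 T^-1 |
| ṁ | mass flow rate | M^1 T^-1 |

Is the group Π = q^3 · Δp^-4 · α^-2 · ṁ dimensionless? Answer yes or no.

Sum the exponent of each base dimension across the product:
  M: 3·[q]_M − 4·[Δp]_M − 2·[α]_M + [ṁ]_M = 3·(1) − 4·(1) − 2·(0) + (1) = 0
  L: 3·[q]_L − 4·[Δp]_L − 2·[α]_L + [ṁ]_L = 3·(0) − 4·(-1) − 2·(2) + (0) = 0
  T: 3·[q]_T − 4·[Δp]_T − 2·[α]_T + [ṁ]_T = 3·(-3) − 4·(-2) − 2·(-1) + (-1) = 0
  Θ: 3·[q]_Θ − 4·[Δp]_Θ − 2·[α]_Θ + [ṁ]_Θ = 3·(0) − 4·(0) − 2·(0) + (0) = 0
All base exponents vanish — dimensionless.

yes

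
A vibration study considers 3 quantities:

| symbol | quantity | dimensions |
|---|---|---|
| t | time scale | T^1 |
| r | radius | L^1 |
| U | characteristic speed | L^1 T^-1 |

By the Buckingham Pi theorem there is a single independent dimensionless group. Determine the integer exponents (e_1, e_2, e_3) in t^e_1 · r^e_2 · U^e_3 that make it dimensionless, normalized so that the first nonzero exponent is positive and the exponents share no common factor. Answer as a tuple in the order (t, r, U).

(1, -1, 1)

L: e_1·(0) + e_2·(1) + e_3·(1) = 0
T: e_1·(1) + e_2·(0) + e_3·(-1) = 0
Solving this homogeneous linear system for the smallest-integer solution (first nonzero entry positive) gives (1, -1, 1).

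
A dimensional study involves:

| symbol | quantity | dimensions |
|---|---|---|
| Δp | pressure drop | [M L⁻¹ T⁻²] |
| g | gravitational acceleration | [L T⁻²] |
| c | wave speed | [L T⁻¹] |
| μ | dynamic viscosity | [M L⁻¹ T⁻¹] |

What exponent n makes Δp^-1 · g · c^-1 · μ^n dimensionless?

1

Balance the M exponent: (1)·n from μ, plus −(1) + (0) − (0) = -1 from the rest, must sum to zero.
n − 1 = 0, so n = 1.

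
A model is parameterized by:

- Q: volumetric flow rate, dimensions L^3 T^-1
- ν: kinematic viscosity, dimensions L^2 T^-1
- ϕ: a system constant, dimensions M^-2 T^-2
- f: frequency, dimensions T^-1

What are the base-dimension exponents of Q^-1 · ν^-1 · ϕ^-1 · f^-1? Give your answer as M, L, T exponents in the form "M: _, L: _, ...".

Collect each base-dimension exponent across the product:
  M: −(0) − (0) − (-2) − (0) = 2
  L: −(3) − (2) − (0) − (0) = -5
  T: −(-1) − (-1) − (-2) − (-1) = 5
So the dimensions are [M² L⁻⁵ T⁵].

M: 2, L: -5, T: 5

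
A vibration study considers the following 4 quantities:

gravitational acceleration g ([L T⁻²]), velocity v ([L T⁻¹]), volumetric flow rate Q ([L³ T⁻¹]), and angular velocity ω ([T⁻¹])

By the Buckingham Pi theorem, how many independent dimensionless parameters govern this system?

2

There are 4 variables and 2 base dimensions (L, T).
The dimension matrix has rank 2.
Independent dimensionless groups: 4 − 2 = 2.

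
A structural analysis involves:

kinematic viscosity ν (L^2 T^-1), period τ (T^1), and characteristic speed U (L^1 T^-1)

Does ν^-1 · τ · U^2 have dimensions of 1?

Sum the exponent of each base dimension across the product:
  M: −[ν]_M + [τ]_M + 2·[U]_M = −(0) + (0) + 2·(0) = 0
  L: −[ν]_L + [τ]_L + 2·[U]_L = −(2) + (0) + 2·(1) = 0
  T: −[ν]_T + [τ]_T + 2·[U]_T = −(-1) + (1) + 2·(-1) = 0
All base exponents vanish — dimensionless.

yes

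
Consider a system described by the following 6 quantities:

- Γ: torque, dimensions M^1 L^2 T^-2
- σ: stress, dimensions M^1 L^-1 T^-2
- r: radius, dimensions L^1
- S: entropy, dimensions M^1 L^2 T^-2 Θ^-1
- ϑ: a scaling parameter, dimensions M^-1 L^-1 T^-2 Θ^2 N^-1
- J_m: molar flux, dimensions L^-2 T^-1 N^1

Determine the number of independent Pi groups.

1

There are 6 variables and 5 base dimensions (M, L, T, Θ, N).
The dimension matrix has rank 5.
Independent dimensionless groups: 6 − 5 = 1.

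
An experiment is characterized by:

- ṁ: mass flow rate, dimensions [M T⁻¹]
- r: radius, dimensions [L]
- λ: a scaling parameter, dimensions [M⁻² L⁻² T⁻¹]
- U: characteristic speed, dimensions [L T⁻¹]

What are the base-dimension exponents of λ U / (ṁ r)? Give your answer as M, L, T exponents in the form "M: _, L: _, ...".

M: -3, L: -2, T: -1

Collect each base-dimension exponent across the product:
  M: −(1) − (0) + (-2) + (0) = -3
  L: −(0) − (1) + (-2) + (1) = -2
  T: −(-1) − (0) + (-1) + (-1) = -1
So the dimensions are [M⁻³ L⁻² T⁻¹].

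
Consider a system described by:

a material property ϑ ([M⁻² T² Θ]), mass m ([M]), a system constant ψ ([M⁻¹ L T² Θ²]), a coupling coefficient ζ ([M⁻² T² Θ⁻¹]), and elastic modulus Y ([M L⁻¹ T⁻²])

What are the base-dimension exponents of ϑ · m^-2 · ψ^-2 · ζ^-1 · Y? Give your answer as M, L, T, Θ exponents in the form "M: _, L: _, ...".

Collect each base-dimension exponent across the product:
  M: (-2) − 2·(1) − 2·(-1) − (-2) + (1) = 1
  L: (0) − 2·(0) − 2·(1) − (0) + (-1) = -3
  T: (2) − 2·(0) − 2·(2) − (2) + (-2) = -6
  Θ: (1) − 2·(0) − 2·(2) − (-1) + (0) = -2
So the dimensions are [M L⁻³ T⁻⁶ Θ⁻²].

M: 1, L: -3, T: -6, Θ: -2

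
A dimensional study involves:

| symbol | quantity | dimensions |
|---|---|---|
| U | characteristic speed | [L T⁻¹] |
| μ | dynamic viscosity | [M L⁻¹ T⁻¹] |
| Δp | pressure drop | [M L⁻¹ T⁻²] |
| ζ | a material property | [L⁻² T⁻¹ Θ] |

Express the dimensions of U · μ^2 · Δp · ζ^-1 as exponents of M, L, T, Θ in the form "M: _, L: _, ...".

Collect each base-dimension exponent across the product:
  M: (0) + 2·(1) + (1) − (0) = 3
  L: (1) + 2·(-1) + (-1) − (-2) = 0
  T: (-1) + 2·(-1) + (-2) − (-1) = -4
  Θ: (0) + 2·(0) + (0) − (1) = -1
So the dimensions are [M³ T⁻⁴ Θ⁻¹].

M: 3, L: 0, T: -4, Θ: -1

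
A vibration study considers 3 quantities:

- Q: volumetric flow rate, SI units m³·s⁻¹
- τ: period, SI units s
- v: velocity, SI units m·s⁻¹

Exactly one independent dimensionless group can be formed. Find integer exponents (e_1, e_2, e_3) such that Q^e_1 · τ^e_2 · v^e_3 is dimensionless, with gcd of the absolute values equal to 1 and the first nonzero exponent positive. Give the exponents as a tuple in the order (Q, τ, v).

(1, -2, -3)

L: e_1·(3) + e_2·(0) + e_3·(1) = 0
T: e_1·(-1) + e_2·(1) + e_3·(-1) = 0
Solving this homogeneous linear system for the smallest-integer solution (first nonzero entry positive) gives (1, -2, -3).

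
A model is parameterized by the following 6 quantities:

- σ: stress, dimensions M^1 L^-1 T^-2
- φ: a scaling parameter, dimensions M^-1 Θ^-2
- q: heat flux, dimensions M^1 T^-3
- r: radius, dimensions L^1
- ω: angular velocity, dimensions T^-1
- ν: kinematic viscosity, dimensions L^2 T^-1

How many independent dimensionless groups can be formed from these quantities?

2

There are 6 variables and 4 base dimensions (M, L, T, Θ).
The dimension matrix has rank 4.
Independent dimensionless groups: 6 − 4 = 2.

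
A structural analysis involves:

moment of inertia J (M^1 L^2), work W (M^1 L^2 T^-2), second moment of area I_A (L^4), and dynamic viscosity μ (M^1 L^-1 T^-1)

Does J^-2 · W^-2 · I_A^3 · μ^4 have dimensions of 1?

Sum the exponent of each base dimension across the product:
  M: −2·[J]_M − 2·[W]_M + 3·[I_A]_M + 4·[μ]_M = −2·(1) − 2·(1) + 3·(0) + 4·(1) = 0
  L: −2·[J]_L − 2·[W]_L + 3·[I_A]_L + 4·[μ]_L = −2·(2) − 2·(2) + 3·(4) + 4·(-1) = 0
  T: −2·[J]_T − 2·[W]_T + 3·[I_A]_T + 4·[μ]_T = −2·(0) − 2·(-2) + 3·(0) + 4·(-1) = 0
All base exponents vanish — dimensionless.

yes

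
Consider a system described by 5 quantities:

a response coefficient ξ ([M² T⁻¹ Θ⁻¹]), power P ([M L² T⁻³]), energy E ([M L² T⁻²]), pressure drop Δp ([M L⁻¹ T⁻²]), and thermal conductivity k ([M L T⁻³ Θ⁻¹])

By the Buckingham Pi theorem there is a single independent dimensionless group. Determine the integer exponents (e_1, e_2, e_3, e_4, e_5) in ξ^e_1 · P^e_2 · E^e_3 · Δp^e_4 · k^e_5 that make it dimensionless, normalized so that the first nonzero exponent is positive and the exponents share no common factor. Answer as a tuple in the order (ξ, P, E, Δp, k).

(1, 4, -4, -1, -1)

M: e_1·(2) + e_2·(1) + e_3·(1) + e_4·(1) + e_5·(1) = 0
L: e_1·(0) + e_2·(2) + e_3·(2) + e_4·(-1) + e_5·(1) = 0
T: e_1·(-1) + e_2·(-3) + e_3·(-2) + e_4·(-2) + e_5·(-3) = 0
Θ: e_1·(-1) + e_2·(0) + e_3·(0) + e_4·(0) + e_5·(-1) = 0
Solving this homogeneous linear system for the smallest-integer solution (first nonzero entry positive) gives (1, 4, -4, -1, -1).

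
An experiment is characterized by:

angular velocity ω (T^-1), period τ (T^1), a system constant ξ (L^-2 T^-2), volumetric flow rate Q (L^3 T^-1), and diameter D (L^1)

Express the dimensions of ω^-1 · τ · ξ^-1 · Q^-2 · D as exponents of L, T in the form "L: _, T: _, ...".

Collect each base-dimension exponent across the product:
  L: −(0) + (0) − (-2) − 2·(3) + (1) = -3
  T: −(-1) + (1) − (-2) − 2·(-1) + (0) = 6
So the dimensions are [L⁻³ T⁶].

L: -3, T: 6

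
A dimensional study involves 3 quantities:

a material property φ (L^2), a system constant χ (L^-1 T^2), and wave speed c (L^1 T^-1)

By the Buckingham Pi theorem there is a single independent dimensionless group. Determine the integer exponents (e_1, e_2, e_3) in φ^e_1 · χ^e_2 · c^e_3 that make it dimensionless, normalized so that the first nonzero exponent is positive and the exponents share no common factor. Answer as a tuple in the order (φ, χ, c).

L: e_1·(2) + e_2·(-1) + e_3·(1) = 0
T: e_1·(0) + e_2·(2) + e_3·(-1) = 0
Solving this homogeneous linear system for the smallest-integer solution (first nonzero entry positive) gives (1, -2, -4).

(1, -2, -4)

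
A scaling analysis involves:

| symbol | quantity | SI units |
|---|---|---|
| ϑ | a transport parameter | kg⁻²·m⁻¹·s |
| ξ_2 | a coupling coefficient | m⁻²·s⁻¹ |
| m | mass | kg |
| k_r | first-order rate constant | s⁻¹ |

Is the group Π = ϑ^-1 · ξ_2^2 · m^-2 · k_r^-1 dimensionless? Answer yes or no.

Sum the exponent of each base dimension across the product:
  M: −[ϑ]_M + 2·[ξ_2]_M − 2·[m]_M − [k_r]_M = −(-2) + 2·(0) − 2·(1) − (0) = 0
  L: −[ϑ]_L + 2·[ξ_2]_L − 2·[m]_L − [k_r]_L = −(-1) + 2·(-2) − 2·(0) − (0) = -3
  T: −[ϑ]_T + 2·[ξ_2]_T − 2·[m]_T − [k_r]_T = −(1) + 2·(-1) − 2·(0) − (-1) = -2
Net dimensions [L⁻³ T⁻²] ≠ [1] — not dimensionless.

no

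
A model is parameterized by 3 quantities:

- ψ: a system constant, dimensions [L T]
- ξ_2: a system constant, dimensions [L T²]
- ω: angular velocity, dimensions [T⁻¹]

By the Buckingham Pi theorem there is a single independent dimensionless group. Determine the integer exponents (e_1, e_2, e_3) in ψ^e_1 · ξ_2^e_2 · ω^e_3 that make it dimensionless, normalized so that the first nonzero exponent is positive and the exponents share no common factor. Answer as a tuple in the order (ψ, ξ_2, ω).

L: e_1·(1) + e_2·(1) + e_3·(0) = 0
T: e_1·(1) + e_2·(2) + e_3·(-1) = 0
Solving this homogeneous linear system for the smallest-integer solution (first nonzero entry positive) gives (1, -1, -1).

(1, -1, -1)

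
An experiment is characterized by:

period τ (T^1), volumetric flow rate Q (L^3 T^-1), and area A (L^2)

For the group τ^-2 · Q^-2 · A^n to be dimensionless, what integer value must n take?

3

Balance the L exponent: (2)·n from A, plus −2·(0) − 2·(3) = -6 from the rest, must sum to zero.
2n − 6 = 0, so n = 3.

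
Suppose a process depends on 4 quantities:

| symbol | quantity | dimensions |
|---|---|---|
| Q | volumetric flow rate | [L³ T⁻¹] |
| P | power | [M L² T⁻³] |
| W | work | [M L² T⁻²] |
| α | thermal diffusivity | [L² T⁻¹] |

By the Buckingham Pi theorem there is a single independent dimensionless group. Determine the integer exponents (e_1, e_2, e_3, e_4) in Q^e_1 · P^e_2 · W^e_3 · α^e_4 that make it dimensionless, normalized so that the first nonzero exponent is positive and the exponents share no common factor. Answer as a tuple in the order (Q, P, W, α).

(2, 1, -1, -3)

M: e_1·(0) + e_2·(1) + e_3·(1) + e_4·(0) = 0
L: e_1·(3) + e_2·(2) + e_3·(2) + e_4·(2) = 0
T: e_1·(-1) + e_2·(-3) + e_3·(-2) + e_4·(-1) = 0
Solving this homogeneous linear system for the smallest-integer solution (first nonzero entry positive) gives (2, 1, -1, -3).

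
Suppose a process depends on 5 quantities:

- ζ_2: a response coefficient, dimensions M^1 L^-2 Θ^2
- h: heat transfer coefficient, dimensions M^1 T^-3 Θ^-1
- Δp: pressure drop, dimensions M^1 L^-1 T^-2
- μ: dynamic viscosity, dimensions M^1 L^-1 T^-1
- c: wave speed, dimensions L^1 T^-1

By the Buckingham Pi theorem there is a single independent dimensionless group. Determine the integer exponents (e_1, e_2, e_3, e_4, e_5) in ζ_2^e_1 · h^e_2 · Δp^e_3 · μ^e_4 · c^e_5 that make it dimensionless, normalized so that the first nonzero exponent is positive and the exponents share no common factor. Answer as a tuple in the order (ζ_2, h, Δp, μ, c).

M: e_1·(1) + e_2·(1) + e_3·(1) + e_4·(1) + e_5·(0) = 0
L: e_1·(-2) + e_2·(0) + e_3·(-1) + e_4·(-1) + e_5·(1) = 0
T: e_1·(0) + e_2·(-3) + e_3·(-2) + e_4·(-1) + e_5·(-1) = 0
Θ: e_1·(2) + e_2·(-1) + e_3·(0) + e_4·(0) + e_5·(0) = 0
Solving this homogeneous linear system for the smallest-integer solution (first nonzero entry positive) gives (1, 2, -2, -1, -1).

(1, 2, -2, -1, -1)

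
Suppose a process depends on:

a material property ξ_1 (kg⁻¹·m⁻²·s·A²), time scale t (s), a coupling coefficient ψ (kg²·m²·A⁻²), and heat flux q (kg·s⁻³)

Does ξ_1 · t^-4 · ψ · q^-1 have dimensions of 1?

Sum the exponent of each base dimension across the product:
  M: [ξ_1]_M − 4·[t]_M + [ψ]_M − [q]_M = (-1) − 4·(0) + (2) − (1) = 0
  L: [ξ_1]_L − 4·[t]_L + [ψ]_L − [q]_L = (-2) − 4·(0) + (2) − (0) = 0
  T: [ξ_1]_T − 4·[t]_T + [ψ]_T − [q]_T = (1) − 4·(1) + (0) − (-3) = 0
  I: [ξ_1]_I − 4·[t]_I + [ψ]_I − [q]_I = (2) − 4·(0) + (-2) − (0) = 0
All base exponents vanish — dimensionless.

yes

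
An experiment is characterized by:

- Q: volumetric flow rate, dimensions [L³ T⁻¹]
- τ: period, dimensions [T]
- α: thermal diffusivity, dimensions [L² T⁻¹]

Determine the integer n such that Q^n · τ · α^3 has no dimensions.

Balance the L exponent: (3)·n from Q, plus (0) + 3·(2) = 6 from the rest, must sum to zero.
3n + 6 = 0, so n = -2.

-2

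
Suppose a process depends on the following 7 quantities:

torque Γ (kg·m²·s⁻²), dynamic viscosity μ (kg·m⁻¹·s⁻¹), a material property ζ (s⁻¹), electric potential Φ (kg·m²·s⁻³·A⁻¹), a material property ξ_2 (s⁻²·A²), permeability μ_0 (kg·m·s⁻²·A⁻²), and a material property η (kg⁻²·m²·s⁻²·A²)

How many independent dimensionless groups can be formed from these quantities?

3

There are 7 variables and 4 base dimensions (M, L, T, I).
The dimension matrix has rank 4.
Independent dimensionless groups: 7 − 4 = 3.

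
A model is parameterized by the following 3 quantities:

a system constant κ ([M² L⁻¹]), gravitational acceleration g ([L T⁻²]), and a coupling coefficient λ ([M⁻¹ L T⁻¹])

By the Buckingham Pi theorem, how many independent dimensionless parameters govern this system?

1

There are 3 variables and 3 base dimensions (M, L, T).
The dimension matrix has rank 2 (less than 3: the dimension vectors are linearly dependent).
Independent dimensionless groups: 3 − 2 = 1.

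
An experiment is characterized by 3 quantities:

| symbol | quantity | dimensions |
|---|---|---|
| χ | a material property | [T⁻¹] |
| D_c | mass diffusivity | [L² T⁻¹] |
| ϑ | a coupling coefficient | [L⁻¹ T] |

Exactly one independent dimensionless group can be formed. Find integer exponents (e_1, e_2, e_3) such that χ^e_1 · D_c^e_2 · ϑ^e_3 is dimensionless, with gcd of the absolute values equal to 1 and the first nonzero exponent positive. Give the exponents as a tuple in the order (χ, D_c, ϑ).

(1, 1, 2)

L: e_1·(0) + e_2·(2) + e_3·(-1) = 0
T: e_1·(-1) + e_2·(-1) + e_3·(1) = 0
Solving this homogeneous linear system for the smallest-integer solution (first nonzero entry positive) gives (1, 1, 2).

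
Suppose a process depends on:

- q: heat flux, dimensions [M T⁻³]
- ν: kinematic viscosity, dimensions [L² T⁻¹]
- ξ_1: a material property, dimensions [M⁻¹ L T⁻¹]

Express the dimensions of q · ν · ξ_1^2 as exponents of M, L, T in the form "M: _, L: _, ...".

Collect each base-dimension exponent across the product:
  M: (1) + (0) + 2·(-1) = -1
  L: (0) + (2) + 2·(1) = 4
  T: (-3) + (-1) + 2·(-1) = -6
So the dimensions are [M⁻¹ L⁴ T⁻⁶].

M: -1, L: 4, T: -6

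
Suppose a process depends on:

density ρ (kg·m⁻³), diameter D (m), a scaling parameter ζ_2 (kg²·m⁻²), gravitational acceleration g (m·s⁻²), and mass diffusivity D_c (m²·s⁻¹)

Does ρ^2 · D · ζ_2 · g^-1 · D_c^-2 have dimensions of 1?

no

Sum the exponent of each base dimension across the product:
  M: 2·[ρ]_M + [D]_M + [ζ_2]_M − [g]_M − 2·[D_c]_M = 2·(1) + (0) + (2) − (0) − 2·(0) = 4
  L: 2·[ρ]_L + [D]_L + [ζ_2]_L − [g]_L − 2·[D_c]_L = 2·(-3) + (1) + (-2) − (1) − 2·(2) = -12
  T: 2·[ρ]_T + [D]_T + [ζ_2]_T − [g]_T − 2·[D_c]_T = 2·(0) + (0) + (0) − (-2) − 2·(-1) = 4
Net dimensions [M⁴ L⁻¹² T⁴] ≠ [1] — not dimensionless.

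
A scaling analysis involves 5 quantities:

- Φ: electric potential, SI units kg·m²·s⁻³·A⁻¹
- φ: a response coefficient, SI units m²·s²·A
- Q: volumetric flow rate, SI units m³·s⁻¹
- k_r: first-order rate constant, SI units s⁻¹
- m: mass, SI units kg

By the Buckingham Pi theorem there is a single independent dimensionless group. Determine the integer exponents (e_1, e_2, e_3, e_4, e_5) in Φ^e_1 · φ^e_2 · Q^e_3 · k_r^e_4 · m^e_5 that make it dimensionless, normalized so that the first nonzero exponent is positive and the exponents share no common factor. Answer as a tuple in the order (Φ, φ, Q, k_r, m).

M: e_1·(1) + e_2·(0) + e_3·(0) + e_4·(0) + e_5·(1) = 0
L: e_1·(2) + e_2·(2) + e_3·(3) + e_4·(0) + e_5·(0) = 0
T: e_1·(-3) + e_2·(2) + e_3·(-1) + e_4·(-1) + e_5·(0) = 0
I: e_1·(-1) + e_2·(1) + e_3·(0) + e_4·(0) + e_5·(0) = 0
Solving this homogeneous linear system for the smallest-integer solution (first nonzero entry positive) gives (3, 3, -4, 1, -3).

(3, 3, -4, 1, -3)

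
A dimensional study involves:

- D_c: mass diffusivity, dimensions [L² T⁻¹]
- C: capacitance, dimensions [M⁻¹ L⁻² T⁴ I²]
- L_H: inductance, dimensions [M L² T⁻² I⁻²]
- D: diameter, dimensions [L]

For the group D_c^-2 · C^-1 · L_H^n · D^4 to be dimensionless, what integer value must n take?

Balance the M exponent: (1)·n from L_H, plus −2·(0) − (-1) + 4·(0) = 1 from the rest, must sum to zero.
n + 1 = 0, so n = -1.

-1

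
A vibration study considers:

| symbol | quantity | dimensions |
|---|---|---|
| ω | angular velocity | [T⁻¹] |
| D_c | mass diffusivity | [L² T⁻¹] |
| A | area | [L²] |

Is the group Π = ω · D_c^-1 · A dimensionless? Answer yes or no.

Sum the exponent of each base dimension across the product:
  M: [ω]_M − [D_c]_M + [A]_M = (0) − (0) + (0) = 0
  L: [ω]_L − [D_c]_L + [A]_L = (0) − (2) + (2) = 0
  T: [ω]_T − [D_c]_T + [A]_T = (-1) − (-1) + (0) = 0
All base exponents vanish — dimensionless.

yes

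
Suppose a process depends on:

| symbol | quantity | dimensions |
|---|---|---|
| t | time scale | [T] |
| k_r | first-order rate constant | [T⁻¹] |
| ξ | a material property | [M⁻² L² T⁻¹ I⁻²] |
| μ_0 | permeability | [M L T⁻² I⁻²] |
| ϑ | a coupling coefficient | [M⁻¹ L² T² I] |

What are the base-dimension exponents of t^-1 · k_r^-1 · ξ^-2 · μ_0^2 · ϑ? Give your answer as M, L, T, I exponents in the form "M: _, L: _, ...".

M: 5, L: 0, T: 0, I: 1

Collect each base-dimension exponent across the product:
  M: −(0) − (0) − 2·(-2) + 2·(1) + (-1) = 5
  L: −(0) − (0) − 2·(2) + 2·(1) + (2) = 0
  T: −(1) − (-1) − 2·(-1) + 2·(-2) + (2) = 0
  I: −(0) − (0) − 2·(-2) + 2·(-2) + (1) = 1
So the dimensions are [M⁵ I].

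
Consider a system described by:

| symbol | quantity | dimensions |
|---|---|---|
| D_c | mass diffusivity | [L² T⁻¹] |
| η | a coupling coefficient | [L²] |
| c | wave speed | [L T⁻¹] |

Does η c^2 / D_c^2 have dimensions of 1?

Sum the exponent of each base dimension across the product:
  L: −2·[D_c]_L + [η]_L + 2·[c]_L = −2·(2) + (2) + 2·(1) = 0
  T: −2·[D_c]_T + [η]_T + 2·[c]_T = −2·(-1) + (0) + 2·(-1) = 0
All base exponents vanish — dimensionless.

yes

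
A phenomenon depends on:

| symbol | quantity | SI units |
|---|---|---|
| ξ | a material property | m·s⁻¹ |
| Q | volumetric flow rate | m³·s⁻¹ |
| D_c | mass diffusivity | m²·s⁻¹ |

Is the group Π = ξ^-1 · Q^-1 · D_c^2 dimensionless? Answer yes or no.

yes

Sum the exponent of each base dimension across the product:
  L: −[ξ]_L − [Q]_L + 2·[D_c]_L = −(1) − (3) + 2·(2) = 0
  T: −[ξ]_T − [Q]_T + 2·[D_c]_T = −(-1) − (-1) + 2·(-1) = 0
All base exponents vanish — dimensionless.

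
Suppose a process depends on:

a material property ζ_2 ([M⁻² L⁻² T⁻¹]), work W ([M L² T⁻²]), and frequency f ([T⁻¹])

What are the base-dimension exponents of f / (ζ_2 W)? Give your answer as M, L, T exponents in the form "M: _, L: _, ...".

M: 1, L: 0, T: 2

Collect each base-dimension exponent across the product:
  M: −(-2) − (1) + (0) = 1
  L: −(-2) − (2) + (0) = 0
  T: −(-1) − (-2) + (-1) = 2
So the dimensions are [M T²].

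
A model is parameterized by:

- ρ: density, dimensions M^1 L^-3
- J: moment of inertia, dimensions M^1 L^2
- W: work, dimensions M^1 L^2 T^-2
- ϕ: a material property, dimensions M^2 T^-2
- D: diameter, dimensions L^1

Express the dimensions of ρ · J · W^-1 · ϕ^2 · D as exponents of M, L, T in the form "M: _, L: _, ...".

M: 5, L: -2, T: -2

Collect each base-dimension exponent across the product:
  M: (1) + (1) − (1) + 2·(2) + (0) = 5
  L: (-3) + (2) − (2) + 2·(0) + (1) = -2
  T: (0) + (0) − (-2) + 2·(-2) + (0) = -2
So the dimensions are [M⁵ L⁻² T⁻²].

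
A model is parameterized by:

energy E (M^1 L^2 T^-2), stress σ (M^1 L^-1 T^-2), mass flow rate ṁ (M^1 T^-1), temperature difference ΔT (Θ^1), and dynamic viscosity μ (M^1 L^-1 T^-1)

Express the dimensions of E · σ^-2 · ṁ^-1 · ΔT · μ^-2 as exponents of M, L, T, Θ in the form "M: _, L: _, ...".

M: -4, L: 6, T: 5, Θ: 1

Collect each base-dimension exponent across the product:
  M: (1) − 2·(1) − (1) + (0) − 2·(1) = -4
  L: (2) − 2·(-1) − (0) + (0) − 2·(-1) = 6
  T: (-2) − 2·(-2) − (-1) + (0) − 2·(-1) = 5
  Θ: (0) − 2·(0) − (0) + (1) − 2·(0) = 1
So the dimensions are [M⁻⁴ L⁶ T⁵ Θ].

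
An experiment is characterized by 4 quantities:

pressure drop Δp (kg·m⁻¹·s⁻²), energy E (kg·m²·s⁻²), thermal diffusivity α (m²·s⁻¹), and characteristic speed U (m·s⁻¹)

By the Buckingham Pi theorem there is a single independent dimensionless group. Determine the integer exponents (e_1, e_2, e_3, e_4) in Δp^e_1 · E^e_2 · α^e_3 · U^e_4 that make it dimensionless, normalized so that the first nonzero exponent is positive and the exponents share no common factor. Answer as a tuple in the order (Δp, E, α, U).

M: e_1·(1) + e_2·(1) + e_3·(0) + e_4·(0) = 0
L: e_1·(-1) + e_2·(2) + e_3·(2) + e_4·(1) = 0
T: e_1·(-2) + e_2·(-2) + e_3·(-1) + e_4·(-1) = 0
Solving this homogeneous linear system for the smallest-integer solution (first nonzero entry positive) gives (1, -1, 3, -3).

(1, -1, 3, -3)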